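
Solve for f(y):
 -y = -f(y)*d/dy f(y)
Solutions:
 f(y) = -sqrt(C1 + y^2)
 f(y) = sqrt(C1 + y^2)


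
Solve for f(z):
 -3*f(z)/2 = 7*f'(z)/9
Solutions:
 f(z) = C1*exp(-27*z/14)


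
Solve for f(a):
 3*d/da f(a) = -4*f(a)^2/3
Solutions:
 f(a) = 9/(C1 + 4*a)


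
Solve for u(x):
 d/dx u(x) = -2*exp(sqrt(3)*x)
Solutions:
 u(x) = C1 - 2*sqrt(3)*exp(sqrt(3)*x)/3


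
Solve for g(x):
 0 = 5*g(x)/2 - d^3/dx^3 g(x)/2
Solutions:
 g(x) = C3*exp(5^(1/3)*x) + (C1*sin(sqrt(3)*5^(1/3)*x/2) + C2*cos(sqrt(3)*5^(1/3)*x/2))*exp(-5^(1/3)*x/2)


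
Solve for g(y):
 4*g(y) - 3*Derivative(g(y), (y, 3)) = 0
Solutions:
 g(y) = C3*exp(6^(2/3)*y/3) + (C1*sin(2^(2/3)*3^(1/6)*y/2) + C2*cos(2^(2/3)*3^(1/6)*y/2))*exp(-6^(2/3)*y/6)


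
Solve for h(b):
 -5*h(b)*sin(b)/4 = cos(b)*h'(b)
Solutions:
 h(b) = C1*cos(b)^(5/4)


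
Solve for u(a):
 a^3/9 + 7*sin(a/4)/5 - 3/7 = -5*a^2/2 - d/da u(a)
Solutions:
 u(a) = C1 - a^4/36 - 5*a^3/6 + 3*a/7 + 28*cos(a/4)/5


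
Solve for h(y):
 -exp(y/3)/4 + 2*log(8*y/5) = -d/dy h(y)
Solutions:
 h(y) = C1 - 2*y*log(y) + 2*y*(-3*log(2) + 1 + log(5)) + 3*exp(y/3)/4


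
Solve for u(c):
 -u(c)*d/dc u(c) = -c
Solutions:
 u(c) = -sqrt(C1 + c^2)
 u(c) = sqrt(C1 + c^2)


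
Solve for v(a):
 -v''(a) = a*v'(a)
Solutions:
 v(a) = C1 + C2*erf(sqrt(2)*a/2)


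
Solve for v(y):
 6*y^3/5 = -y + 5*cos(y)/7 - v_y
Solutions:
 v(y) = C1 - 3*y^4/10 - y^2/2 + 5*sin(y)/7


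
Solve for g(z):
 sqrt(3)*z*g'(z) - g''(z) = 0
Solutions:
 g(z) = C1 + C2*erfi(sqrt(2)*3^(1/4)*z/2)


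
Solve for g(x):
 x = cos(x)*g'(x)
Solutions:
 g(x) = C1 + Integral(x/cos(x), x)


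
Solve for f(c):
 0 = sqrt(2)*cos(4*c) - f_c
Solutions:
 f(c) = C1 + sqrt(2)*sin(4*c)/4


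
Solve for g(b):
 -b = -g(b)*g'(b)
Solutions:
 g(b) = -sqrt(C1 + b^2)
 g(b) = sqrt(C1 + b^2)


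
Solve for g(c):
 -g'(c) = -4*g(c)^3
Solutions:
 g(c) = -sqrt(2)*sqrt(-1/(C1 + 4*c))/2
 g(c) = sqrt(2)*sqrt(-1/(C1 + 4*c))/2


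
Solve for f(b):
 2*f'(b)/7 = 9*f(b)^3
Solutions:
 f(b) = -sqrt(-1/(C1 + 63*b))
 f(b) = sqrt(-1/(C1 + 63*b))


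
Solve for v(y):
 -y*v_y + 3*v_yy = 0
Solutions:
 v(y) = C1 + C2*erfi(sqrt(6)*y/6)


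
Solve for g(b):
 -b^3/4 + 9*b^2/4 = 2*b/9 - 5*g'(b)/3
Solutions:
 g(b) = C1 + 3*b^4/80 - 9*b^3/20 + b^2/15


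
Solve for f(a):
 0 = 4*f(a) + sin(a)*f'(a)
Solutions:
 f(a) = C1*(cos(a)^2 + 2*cos(a) + 1)/(cos(a)^2 - 2*cos(a) + 1)


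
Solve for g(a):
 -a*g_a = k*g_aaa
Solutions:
 g(a) = C1 + Integral(C2*airyai(a*(-1/k)^(1/3)) + C3*airybi(a*(-1/k)^(1/3)), a)


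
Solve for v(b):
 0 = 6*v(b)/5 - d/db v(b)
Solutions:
 v(b) = C1*exp(6*b/5)


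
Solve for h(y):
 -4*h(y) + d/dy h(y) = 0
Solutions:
 h(y) = C1*exp(4*y)


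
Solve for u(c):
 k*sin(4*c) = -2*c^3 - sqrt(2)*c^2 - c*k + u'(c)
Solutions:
 u(c) = C1 + c^4/2 + sqrt(2)*c^3/3 + c^2*k/2 - k*cos(4*c)/4


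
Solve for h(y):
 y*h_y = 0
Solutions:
 h(y) = C1


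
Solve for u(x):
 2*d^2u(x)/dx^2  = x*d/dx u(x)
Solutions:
 u(x) = C1 + C2*erfi(x/2)


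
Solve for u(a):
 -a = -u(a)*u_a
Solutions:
 u(a) = -sqrt(C1 + a^2)
 u(a) = sqrt(C1 + a^2)


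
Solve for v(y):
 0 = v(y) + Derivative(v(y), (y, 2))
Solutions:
 v(y) = C1*sin(y) + C2*cos(y)


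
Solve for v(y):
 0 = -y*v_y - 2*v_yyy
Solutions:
 v(y) = C1 + Integral(C2*airyai(-2^(2/3)*y/2) + C3*airybi(-2^(2/3)*y/2), y)


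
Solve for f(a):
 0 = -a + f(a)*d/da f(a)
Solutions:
 f(a) = -sqrt(C1 + a^2)
 f(a) = sqrt(C1 + a^2)


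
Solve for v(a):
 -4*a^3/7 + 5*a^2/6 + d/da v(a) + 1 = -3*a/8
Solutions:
 v(a) = C1 + a^4/7 - 5*a^3/18 - 3*a^2/16 - a


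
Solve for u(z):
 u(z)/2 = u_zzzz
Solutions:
 u(z) = C1*exp(-2^(3/4)*z/2) + C2*exp(2^(3/4)*z/2) + C3*sin(2^(3/4)*z/2) + C4*cos(2^(3/4)*z/2)


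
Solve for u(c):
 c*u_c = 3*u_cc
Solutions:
 u(c) = C1 + C2*erfi(sqrt(6)*c/6)


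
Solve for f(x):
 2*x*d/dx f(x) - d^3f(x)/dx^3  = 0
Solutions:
 f(x) = C1 + Integral(C2*airyai(2^(1/3)*x) + C3*airybi(2^(1/3)*x), x)


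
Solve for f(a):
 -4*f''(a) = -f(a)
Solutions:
 f(a) = C1*exp(-a/2) + C2*exp(a/2)


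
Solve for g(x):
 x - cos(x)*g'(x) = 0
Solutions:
 g(x) = C1 + Integral(x/cos(x), x)


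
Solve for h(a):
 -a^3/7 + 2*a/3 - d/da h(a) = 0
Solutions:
 h(a) = C1 - a^4/28 + a^2/3


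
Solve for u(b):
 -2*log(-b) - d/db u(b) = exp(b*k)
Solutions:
 u(b) = C1 - 2*b*log(-b) + 2*b + Piecewise((-exp(b*k)/k, Ne(k, 0)), (-b, True))


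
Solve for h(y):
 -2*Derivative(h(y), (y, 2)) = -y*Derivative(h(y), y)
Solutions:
 h(y) = C1 + C2*erfi(y/2)


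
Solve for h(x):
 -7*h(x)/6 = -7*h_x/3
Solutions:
 h(x) = C1*exp(x/2)


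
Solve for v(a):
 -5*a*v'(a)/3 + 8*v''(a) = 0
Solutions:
 v(a) = C1 + C2*erfi(sqrt(15)*a/12)


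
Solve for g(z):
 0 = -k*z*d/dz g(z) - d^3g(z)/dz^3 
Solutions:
 g(z) = C1 + Integral(C2*airyai(z*(-k)^(1/3)) + C3*airybi(z*(-k)^(1/3)), z)


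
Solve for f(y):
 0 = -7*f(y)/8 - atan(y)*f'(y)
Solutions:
 f(y) = C1*exp(-7*Integral(1/atan(y), y)/8)


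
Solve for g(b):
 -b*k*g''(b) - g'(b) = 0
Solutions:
 g(b) = C1 + b^(((re(k) - 1)*re(k) + im(k)^2)/(re(k)^2 + im(k)^2))*(C2*sin(log(b)*Abs(im(k))/(re(k)^2 + im(k)^2)) + C3*cos(log(b)*im(k)/(re(k)^2 + im(k)^2)))


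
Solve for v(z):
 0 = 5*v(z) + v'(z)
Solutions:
 v(z) = C1*exp(-5*z)


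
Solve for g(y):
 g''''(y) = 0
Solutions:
 g(y) = C1 + C2*y + C3*y^2 + C4*y^3


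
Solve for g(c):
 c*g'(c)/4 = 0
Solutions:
 g(c) = C1


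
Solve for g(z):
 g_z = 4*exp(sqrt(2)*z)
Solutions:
 g(z) = C1 + 2*sqrt(2)*exp(sqrt(2)*z)


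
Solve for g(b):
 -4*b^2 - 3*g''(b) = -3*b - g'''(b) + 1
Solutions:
 g(b) = C1 + C2*b + C3*exp(3*b) - b^4/9 + b^3/54 - 4*b^2/27


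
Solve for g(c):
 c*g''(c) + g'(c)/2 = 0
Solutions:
 g(c) = C1 + C2*sqrt(c)


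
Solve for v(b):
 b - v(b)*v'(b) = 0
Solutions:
 v(b) = -sqrt(C1 + b^2)
 v(b) = sqrt(C1 + b^2)


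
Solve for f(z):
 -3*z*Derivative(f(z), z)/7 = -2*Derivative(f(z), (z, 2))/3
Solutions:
 f(z) = C1 + C2*erfi(3*sqrt(7)*z/14)


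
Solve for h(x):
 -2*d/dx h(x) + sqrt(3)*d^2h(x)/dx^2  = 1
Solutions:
 h(x) = C1 + C2*exp(2*sqrt(3)*x/3) - x/2


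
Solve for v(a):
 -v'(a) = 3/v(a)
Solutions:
 v(a) = -sqrt(C1 - 6*a)
 v(a) = sqrt(C1 - 6*a)


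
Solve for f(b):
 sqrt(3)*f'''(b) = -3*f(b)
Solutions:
 f(b) = C3*exp(-3^(1/6)*b) + (C1*sin(3^(2/3)*b/2) + C2*cos(3^(2/3)*b/2))*exp(3^(1/6)*b/2)


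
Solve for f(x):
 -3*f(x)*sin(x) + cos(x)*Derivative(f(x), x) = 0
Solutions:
 f(x) = C1/cos(x)^3


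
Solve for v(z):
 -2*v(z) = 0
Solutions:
 v(z) = 0


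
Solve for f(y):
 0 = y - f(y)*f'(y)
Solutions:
 f(y) = -sqrt(C1 + y^2)
 f(y) = sqrt(C1 + y^2)


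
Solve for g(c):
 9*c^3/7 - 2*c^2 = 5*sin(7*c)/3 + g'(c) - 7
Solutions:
 g(c) = C1 + 9*c^4/28 - 2*c^3/3 + 7*c + 5*cos(7*c)/21


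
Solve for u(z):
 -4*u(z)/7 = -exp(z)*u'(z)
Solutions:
 u(z) = C1*exp(-4*exp(-z)/7)


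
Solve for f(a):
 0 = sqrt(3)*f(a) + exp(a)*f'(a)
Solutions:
 f(a) = C1*exp(sqrt(3)*exp(-a))


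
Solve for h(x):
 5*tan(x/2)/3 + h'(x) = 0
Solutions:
 h(x) = C1 + 10*log(cos(x/2))/3


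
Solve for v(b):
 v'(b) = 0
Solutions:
 v(b) = C1


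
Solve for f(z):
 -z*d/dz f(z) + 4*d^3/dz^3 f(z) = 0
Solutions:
 f(z) = C1 + Integral(C2*airyai(2^(1/3)*z/2) + C3*airybi(2^(1/3)*z/2), z)


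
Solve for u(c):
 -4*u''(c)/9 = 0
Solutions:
 u(c) = C1 + C2*c


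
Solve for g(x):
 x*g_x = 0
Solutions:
 g(x) = C1


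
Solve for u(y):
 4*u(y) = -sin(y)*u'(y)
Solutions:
 u(y) = C1*(cos(y)^2 + 2*cos(y) + 1)/(cos(y)^2 - 2*cos(y) + 1)


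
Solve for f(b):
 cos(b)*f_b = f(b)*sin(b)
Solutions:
 f(b) = C1/cos(b)


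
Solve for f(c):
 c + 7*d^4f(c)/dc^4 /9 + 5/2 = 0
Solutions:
 f(c) = C1 + C2*c + C3*c^2 + C4*c^3 - 3*c^5/280 - 15*c^4/112


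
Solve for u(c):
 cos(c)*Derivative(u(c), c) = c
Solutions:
 u(c) = C1 + Integral(c/cos(c), c)


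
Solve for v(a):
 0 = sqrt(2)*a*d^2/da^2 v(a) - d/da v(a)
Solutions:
 v(a) = C1 + C2*a^(sqrt(2)/2 + 1)


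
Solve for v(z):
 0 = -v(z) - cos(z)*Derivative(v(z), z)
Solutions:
 v(z) = C1*sqrt(sin(z) - 1)/sqrt(sin(z) + 1)


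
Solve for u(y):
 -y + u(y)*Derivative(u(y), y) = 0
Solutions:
 u(y) = -sqrt(C1 + y^2)
 u(y) = sqrt(C1 + y^2)


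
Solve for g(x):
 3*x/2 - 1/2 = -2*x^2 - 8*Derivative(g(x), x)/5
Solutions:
 g(x) = C1 - 5*x^3/12 - 15*x^2/32 + 5*x/16


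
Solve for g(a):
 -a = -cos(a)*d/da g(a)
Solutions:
 g(a) = C1 + Integral(a/cos(a), a)


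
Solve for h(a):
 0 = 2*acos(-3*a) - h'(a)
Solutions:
 h(a) = C1 + 2*a*acos(-3*a) + 2*sqrt(1 - 9*a^2)/3


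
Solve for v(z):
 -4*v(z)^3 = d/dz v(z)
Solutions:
 v(z) = -sqrt(2)*sqrt(-1/(C1 - 4*z))/2
 v(z) = sqrt(2)*sqrt(-1/(C1 - 4*z))/2


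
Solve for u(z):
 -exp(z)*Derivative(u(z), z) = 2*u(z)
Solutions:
 u(z) = C1*exp(2*exp(-z))


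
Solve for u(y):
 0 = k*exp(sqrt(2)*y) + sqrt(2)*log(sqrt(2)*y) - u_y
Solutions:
 u(y) = C1 + sqrt(2)*k*exp(sqrt(2)*y)/2 + sqrt(2)*y*log(y) + sqrt(2)*y*(-1 + log(2)/2)


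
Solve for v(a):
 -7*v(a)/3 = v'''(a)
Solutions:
 v(a) = C3*exp(-3^(2/3)*7^(1/3)*a/3) + (C1*sin(3^(1/6)*7^(1/3)*a/2) + C2*cos(3^(1/6)*7^(1/3)*a/2))*exp(3^(2/3)*7^(1/3)*a/6)


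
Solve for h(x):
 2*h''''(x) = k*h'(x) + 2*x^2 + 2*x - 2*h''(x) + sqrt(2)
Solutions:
 h(x) = C1 + C2*exp(x*(6^(1/3)*(-9*k + 2*sqrt(3)*sqrt(27*k^2/4 + 4))^(1/3)/12 - 2^(1/3)*3^(5/6)*I*(-9*k + 2*sqrt(3)*sqrt(27*k^2/4 + 4))^(1/3)/12 + 4/((-6^(1/3) + 2^(1/3)*3^(5/6)*I)*(-9*k + 2*sqrt(3)*sqrt(27*k^2/4 + 4))^(1/3)))) + C3*exp(x*(6^(1/3)*(-9*k + 2*sqrt(3)*sqrt(27*k^2/4 + 4))^(1/3)/12 + 2^(1/3)*3^(5/6)*I*(-9*k + 2*sqrt(3)*sqrt(27*k^2/4 + 4))^(1/3)/12 - 4/((6^(1/3) + 2^(1/3)*3^(5/6)*I)*(-9*k + 2*sqrt(3)*sqrt(27*k^2/4 + 4))^(1/3)))) + C4*exp(6^(1/3)*x*(-(-9*k + 2*sqrt(3)*sqrt(27*k^2/4 + 4))^(1/3) + 2*6^(1/3)/(-9*k + 2*sqrt(3)*sqrt(27*k^2/4 + 4))^(1/3))/6) - 2*x^3/(3*k) - x^2/k - sqrt(2)*x/k - 4*x^2/k^2 - 4*x/k^2 - 16*x/k^3


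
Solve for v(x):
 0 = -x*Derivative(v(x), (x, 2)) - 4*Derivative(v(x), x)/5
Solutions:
 v(x) = C1 + C2*x^(1/5)


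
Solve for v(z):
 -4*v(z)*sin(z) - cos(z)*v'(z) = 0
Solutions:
 v(z) = C1*cos(z)^4


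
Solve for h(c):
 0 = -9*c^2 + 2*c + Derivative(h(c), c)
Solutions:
 h(c) = C1 + 3*c^3 - c^2


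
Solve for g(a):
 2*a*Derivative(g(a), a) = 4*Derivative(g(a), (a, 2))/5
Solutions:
 g(a) = C1 + C2*erfi(sqrt(5)*a/2)


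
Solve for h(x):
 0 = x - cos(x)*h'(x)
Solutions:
 h(x) = C1 + Integral(x/cos(x), x)


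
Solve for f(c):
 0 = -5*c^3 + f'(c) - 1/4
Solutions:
 f(c) = C1 + 5*c^4/4 + c/4


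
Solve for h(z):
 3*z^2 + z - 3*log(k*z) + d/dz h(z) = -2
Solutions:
 h(z) = C1 - z^3 - z^2/2 + 3*z*log(k*z) - 5*z


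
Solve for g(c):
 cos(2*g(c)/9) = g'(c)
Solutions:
 -c - 9*log(sin(2*g(c)/9) - 1)/4 + 9*log(sin(2*g(c)/9) + 1)/4 = C1


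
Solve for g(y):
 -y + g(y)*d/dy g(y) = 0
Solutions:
 g(y) = -sqrt(C1 + y^2)
 g(y) = sqrt(C1 + y^2)


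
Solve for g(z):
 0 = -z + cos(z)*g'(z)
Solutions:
 g(z) = C1 + Integral(z/cos(z), z)


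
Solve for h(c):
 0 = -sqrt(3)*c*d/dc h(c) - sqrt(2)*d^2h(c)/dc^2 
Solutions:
 h(c) = C1 + C2*erf(6^(1/4)*c/2)


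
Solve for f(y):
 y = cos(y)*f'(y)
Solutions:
 f(y) = C1 + Integral(y/cos(y), y)


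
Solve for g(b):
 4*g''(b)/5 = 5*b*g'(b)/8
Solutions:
 g(b) = C1 + C2*erfi(5*b/8)


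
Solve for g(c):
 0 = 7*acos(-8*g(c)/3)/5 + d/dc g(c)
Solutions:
 Integral(1/acos(-8*_y/3), (_y, g(c))) = C1 - 7*c/5


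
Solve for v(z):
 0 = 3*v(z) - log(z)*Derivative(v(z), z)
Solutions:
 v(z) = C1*exp(3*li(z))


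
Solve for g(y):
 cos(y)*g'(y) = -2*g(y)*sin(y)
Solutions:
 g(y) = C1*cos(y)^2


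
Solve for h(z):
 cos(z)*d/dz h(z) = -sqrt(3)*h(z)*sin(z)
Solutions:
 h(z) = C1*cos(z)^(sqrt(3))


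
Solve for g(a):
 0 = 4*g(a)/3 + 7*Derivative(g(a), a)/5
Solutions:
 g(a) = C1*exp(-20*a/21)


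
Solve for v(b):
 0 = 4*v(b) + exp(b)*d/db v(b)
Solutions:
 v(b) = C1*exp(4*exp(-b))


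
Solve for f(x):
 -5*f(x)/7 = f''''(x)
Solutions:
 f(x) = (C1*sin(sqrt(2)*5^(1/4)*7^(3/4)*x/14) + C2*cos(sqrt(2)*5^(1/4)*7^(3/4)*x/14))*exp(-sqrt(2)*5^(1/4)*7^(3/4)*x/14) + (C3*sin(sqrt(2)*5^(1/4)*7^(3/4)*x/14) + C4*cos(sqrt(2)*5^(1/4)*7^(3/4)*x/14))*exp(sqrt(2)*5^(1/4)*7^(3/4)*x/14)


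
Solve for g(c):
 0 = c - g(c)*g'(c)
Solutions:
 g(c) = -sqrt(C1 + c^2)
 g(c) = sqrt(C1 + c^2)


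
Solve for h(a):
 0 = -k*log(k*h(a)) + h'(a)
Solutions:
 li(k*h(a))/k = C1 + a*k


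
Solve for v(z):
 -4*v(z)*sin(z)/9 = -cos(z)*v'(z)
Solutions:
 v(z) = C1/cos(z)^(4/9)


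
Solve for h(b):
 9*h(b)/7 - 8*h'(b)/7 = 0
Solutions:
 h(b) = C1*exp(9*b/8)


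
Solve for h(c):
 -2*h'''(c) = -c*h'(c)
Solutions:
 h(c) = C1 + Integral(C2*airyai(2^(2/3)*c/2) + C3*airybi(2^(2/3)*c/2), c)


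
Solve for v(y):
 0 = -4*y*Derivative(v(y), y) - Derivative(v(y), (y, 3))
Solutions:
 v(y) = C1 + Integral(C2*airyai(-2^(2/3)*y) + C3*airybi(-2^(2/3)*y), y)


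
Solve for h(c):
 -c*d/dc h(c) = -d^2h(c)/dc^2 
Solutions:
 h(c) = C1 + C2*erfi(sqrt(2)*c/2)


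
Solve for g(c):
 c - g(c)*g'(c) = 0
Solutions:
 g(c) = -sqrt(C1 + c^2)
 g(c) = sqrt(C1 + c^2)


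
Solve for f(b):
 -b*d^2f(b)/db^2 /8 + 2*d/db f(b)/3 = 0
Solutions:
 f(b) = C1 + C2*b^(19/3)


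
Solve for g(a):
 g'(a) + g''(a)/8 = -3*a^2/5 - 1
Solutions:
 g(a) = C1 + C2*exp(-8*a) - a^3/5 + 3*a^2/40 - 163*a/160


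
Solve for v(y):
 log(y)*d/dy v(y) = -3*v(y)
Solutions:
 v(y) = C1*exp(-3*li(y))


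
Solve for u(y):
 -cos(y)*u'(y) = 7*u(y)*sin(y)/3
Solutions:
 u(y) = C1*cos(y)^(7/3)


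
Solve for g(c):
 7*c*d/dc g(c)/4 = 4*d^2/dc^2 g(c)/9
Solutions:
 g(c) = C1 + C2*erfi(3*sqrt(14)*c/8)


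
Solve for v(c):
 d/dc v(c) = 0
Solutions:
 v(c) = C1


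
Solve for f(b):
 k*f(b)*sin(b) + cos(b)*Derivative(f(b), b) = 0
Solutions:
 f(b) = C1*exp(k*log(cos(b)))


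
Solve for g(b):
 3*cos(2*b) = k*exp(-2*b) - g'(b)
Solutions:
 g(b) = C1 - k*exp(-2*b)/2 - 3*sin(2*b)/2


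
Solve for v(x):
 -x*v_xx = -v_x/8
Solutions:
 v(x) = C1 + C2*x^(9/8)


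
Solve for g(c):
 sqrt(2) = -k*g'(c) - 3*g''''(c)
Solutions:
 g(c) = C1 + C2*exp(3^(2/3)*c*(-k)^(1/3)/3) + C3*exp(c*(-k)^(1/3)*(-3^(2/3) + 3*3^(1/6)*I)/6) + C4*exp(-c*(-k)^(1/3)*(3^(2/3) + 3*3^(1/6)*I)/6) - sqrt(2)*c/k


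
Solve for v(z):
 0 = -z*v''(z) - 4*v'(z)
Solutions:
 v(z) = C1 + C2/z^3


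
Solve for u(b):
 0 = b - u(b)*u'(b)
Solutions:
 u(b) = -sqrt(C1 + b^2)
 u(b) = sqrt(C1 + b^2)


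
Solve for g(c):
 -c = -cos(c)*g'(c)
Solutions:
 g(c) = C1 + Integral(c/cos(c), c)


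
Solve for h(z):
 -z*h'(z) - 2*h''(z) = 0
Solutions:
 h(z) = C1 + C2*erf(z/2)


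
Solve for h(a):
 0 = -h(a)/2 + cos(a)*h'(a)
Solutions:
 h(a) = C1*(sin(a) + 1)^(1/4)/(sin(a) - 1)^(1/4)


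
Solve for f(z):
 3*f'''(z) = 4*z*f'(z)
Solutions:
 f(z) = C1 + Integral(C2*airyai(6^(2/3)*z/3) + C3*airybi(6^(2/3)*z/3), z)


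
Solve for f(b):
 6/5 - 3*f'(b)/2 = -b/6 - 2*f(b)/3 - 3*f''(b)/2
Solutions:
 f(b) = -b/4 + (C1*sin(sqrt(7)*b/6) + C2*cos(sqrt(7)*b/6))*exp(b/2) - 189/80


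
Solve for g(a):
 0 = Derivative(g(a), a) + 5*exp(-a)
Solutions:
 g(a) = C1 + 5*exp(-a)


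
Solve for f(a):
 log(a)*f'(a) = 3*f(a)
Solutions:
 f(a) = C1*exp(3*li(a))


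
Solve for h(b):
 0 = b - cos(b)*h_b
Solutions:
 h(b) = C1 + Integral(b/cos(b), b)


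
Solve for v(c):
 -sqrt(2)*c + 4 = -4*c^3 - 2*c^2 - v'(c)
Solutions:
 v(c) = C1 - c^4 - 2*c^3/3 + sqrt(2)*c^2/2 - 4*c


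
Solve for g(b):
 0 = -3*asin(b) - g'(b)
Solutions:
 g(b) = C1 - 3*b*asin(b) - 3*sqrt(1 - b^2)


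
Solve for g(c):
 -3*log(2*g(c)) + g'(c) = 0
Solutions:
 -Integral(1/(log(_y) + log(2)), (_y, g(c)))/3 = C1 - c


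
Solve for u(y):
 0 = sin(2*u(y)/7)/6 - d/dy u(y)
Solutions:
 -y/6 + 7*log(cos(2*u(y)/7) - 1)/4 - 7*log(cos(2*u(y)/7) + 1)/4 = C1


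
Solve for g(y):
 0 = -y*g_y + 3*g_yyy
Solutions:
 g(y) = C1 + Integral(C2*airyai(3^(2/3)*y/3) + C3*airybi(3^(2/3)*y/3), y)


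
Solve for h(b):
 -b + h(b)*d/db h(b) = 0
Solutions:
 h(b) = -sqrt(C1 + b^2)
 h(b) = sqrt(C1 + b^2)


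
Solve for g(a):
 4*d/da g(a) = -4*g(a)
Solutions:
 g(a) = C1*exp(-a)


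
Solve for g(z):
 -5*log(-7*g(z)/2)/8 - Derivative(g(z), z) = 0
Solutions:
 8*Integral(1/(log(-_y) - log(2) + log(7)), (_y, g(z)))/5 = C1 - z


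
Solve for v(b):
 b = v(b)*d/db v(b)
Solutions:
 v(b) = -sqrt(C1 + b^2)
 v(b) = sqrt(C1 + b^2)


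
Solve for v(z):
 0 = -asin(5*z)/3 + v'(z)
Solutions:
 v(z) = C1 + z*asin(5*z)/3 + sqrt(1 - 25*z^2)/15


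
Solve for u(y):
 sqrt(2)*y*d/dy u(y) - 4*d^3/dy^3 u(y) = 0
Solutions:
 u(y) = C1 + Integral(C2*airyai(sqrt(2)*y/2) + C3*airybi(sqrt(2)*y/2), y)


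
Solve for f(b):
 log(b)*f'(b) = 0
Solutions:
 f(b) = C1


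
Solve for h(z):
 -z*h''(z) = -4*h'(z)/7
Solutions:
 h(z) = C1 + C2*z^(11/7)


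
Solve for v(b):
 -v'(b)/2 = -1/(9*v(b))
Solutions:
 v(b) = -sqrt(C1 + 4*b)/3
 v(b) = sqrt(C1 + 4*b)/3


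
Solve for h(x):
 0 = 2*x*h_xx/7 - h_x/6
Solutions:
 h(x) = C1 + C2*x^(19/12)


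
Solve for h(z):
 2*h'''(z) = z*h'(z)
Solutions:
 h(z) = C1 + Integral(C2*airyai(2^(2/3)*z/2) + C3*airybi(2^(2/3)*z/2), z)


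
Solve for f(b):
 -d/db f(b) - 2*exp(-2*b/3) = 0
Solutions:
 f(b) = C1 + 3*exp(-2*b/3)


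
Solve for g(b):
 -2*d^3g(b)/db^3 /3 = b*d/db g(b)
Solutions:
 g(b) = C1 + Integral(C2*airyai(-2^(2/3)*3^(1/3)*b/2) + C3*airybi(-2^(2/3)*3^(1/3)*b/2), b)


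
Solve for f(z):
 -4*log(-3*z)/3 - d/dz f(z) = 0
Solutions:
 f(z) = C1 - 4*z*log(-z)/3 + 4*z*(1 - log(3))/3


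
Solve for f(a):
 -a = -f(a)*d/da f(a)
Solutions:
 f(a) = -sqrt(C1 + a^2)
 f(a) = sqrt(C1 + a^2)


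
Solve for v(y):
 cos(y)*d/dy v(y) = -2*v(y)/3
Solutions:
 v(y) = C1*(sin(y) - 1)^(1/3)/(sin(y) + 1)^(1/3)


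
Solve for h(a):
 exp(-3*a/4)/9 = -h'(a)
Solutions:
 h(a) = C1 + 4*exp(-3*a/4)/27


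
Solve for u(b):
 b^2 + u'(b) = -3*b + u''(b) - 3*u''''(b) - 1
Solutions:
 u(b) = C1 + C2*exp(2^(1/3)*b*(2/(sqrt(77) + 9)^(1/3) + 2^(1/3)*(sqrt(77) + 9)^(1/3))/12)*sin(2^(1/3)*sqrt(3)*b*(-2^(1/3)*(sqrt(77) + 9)^(1/3) + 2/(sqrt(77) + 9)^(1/3))/12) + C3*exp(2^(1/3)*b*(2/(sqrt(77) + 9)^(1/3) + 2^(1/3)*(sqrt(77) + 9)^(1/3))/12)*cos(2^(1/3)*sqrt(3)*b*(-2^(1/3)*(sqrt(77) + 9)^(1/3) + 2/(sqrt(77) + 9)^(1/3))/12) + C4*exp(-2^(1/3)*b*(2/(sqrt(77) + 9)^(1/3) + 2^(1/3)*(sqrt(77) + 9)^(1/3))/6) - b^3/3 - 5*b^2/2 - 6*b


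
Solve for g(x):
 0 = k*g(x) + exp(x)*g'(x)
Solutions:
 g(x) = C1*exp(k*exp(-x))


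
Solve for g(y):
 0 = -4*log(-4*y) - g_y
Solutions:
 g(y) = C1 - 4*y*log(-y) + 4*y*(1 - 2*log(2))


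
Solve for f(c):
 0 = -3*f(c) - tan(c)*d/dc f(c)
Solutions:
 f(c) = C1/sin(c)^3


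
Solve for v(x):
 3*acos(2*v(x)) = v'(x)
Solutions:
 Integral(1/acos(2*_y), (_y, v(x))) = C1 + 3*x


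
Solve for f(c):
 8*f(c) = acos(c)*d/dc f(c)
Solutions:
 f(c) = C1*exp(8*Integral(1/acos(c), c))


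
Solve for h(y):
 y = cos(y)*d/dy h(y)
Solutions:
 h(y) = C1 + Integral(y/cos(y), y)


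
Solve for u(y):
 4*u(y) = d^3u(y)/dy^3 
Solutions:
 u(y) = C3*exp(2^(2/3)*y) + (C1*sin(2^(2/3)*sqrt(3)*y/2) + C2*cos(2^(2/3)*sqrt(3)*y/2))*exp(-2^(2/3)*y/2)


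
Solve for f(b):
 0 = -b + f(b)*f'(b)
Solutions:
 f(b) = -sqrt(C1 + b^2)
 f(b) = sqrt(C1 + b^2)


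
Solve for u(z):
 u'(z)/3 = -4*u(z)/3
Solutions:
 u(z) = C1*exp(-4*z)


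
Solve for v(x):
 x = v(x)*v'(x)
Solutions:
 v(x) = -sqrt(C1 + x^2)
 v(x) = sqrt(C1 + x^2)


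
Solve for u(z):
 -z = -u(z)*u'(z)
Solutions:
 u(z) = -sqrt(C1 + z^2)
 u(z) = sqrt(C1 + z^2)


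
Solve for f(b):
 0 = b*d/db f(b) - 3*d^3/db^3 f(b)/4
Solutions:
 f(b) = C1 + Integral(C2*airyai(6^(2/3)*b/3) + C3*airybi(6^(2/3)*b/3), b)


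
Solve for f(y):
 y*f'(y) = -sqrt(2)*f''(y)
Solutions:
 f(y) = C1 + C2*erf(2^(1/4)*y/2)


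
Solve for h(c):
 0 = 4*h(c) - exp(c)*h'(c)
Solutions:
 h(c) = C1*exp(-4*exp(-c))


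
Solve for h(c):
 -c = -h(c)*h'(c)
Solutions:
 h(c) = -sqrt(C1 + c^2)
 h(c) = sqrt(C1 + c^2)


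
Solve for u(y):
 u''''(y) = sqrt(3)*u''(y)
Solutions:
 u(y) = C1 + C2*y + C3*exp(-3^(1/4)*y) + C4*exp(3^(1/4)*y)


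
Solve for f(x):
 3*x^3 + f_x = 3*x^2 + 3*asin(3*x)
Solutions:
 f(x) = C1 - 3*x^4/4 + x^3 + 3*x*asin(3*x) + sqrt(1 - 9*x^2)


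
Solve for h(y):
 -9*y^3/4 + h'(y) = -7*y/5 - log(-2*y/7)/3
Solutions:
 h(y) = C1 + 9*y^4/16 - 7*y^2/10 - y*log(-y)/3 + y*(-log(2) + 1 + log(7))/3


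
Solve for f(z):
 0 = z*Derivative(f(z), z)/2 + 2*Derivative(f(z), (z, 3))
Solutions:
 f(z) = C1 + Integral(C2*airyai(-2^(1/3)*z/2) + C3*airybi(-2^(1/3)*z/2), z)


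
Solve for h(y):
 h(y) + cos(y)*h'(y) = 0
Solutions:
 h(y) = C1*sqrt(sin(y) - 1)/sqrt(sin(y) + 1)


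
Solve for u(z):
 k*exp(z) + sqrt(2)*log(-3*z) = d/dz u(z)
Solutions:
 u(z) = C1 + k*exp(z) + sqrt(2)*z*log(-z) + sqrt(2)*z*(-1 + log(3))


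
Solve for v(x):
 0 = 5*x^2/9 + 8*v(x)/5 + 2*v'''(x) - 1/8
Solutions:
 v(x) = C3*exp(-10^(2/3)*x/5) - 25*x^2/72 + (C1*sin(10^(2/3)*sqrt(3)*x/10) + C2*cos(10^(2/3)*sqrt(3)*x/10))*exp(10^(2/3)*x/10) + 5/64


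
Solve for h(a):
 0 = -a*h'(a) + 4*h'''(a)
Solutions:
 h(a) = C1 + Integral(C2*airyai(2^(1/3)*a/2) + C3*airybi(2^(1/3)*a/2), a)


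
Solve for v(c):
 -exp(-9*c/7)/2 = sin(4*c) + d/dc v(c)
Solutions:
 v(c) = C1 + cos(4*c)/4 + 7*exp(-9*c/7)/18


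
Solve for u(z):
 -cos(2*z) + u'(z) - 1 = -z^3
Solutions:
 u(z) = C1 - z^4/4 + z + sin(2*z)/2


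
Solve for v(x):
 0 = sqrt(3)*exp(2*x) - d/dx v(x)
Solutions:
 v(x) = C1 + sqrt(3)*exp(2*x)/2


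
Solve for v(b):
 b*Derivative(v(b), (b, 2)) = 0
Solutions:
 v(b) = C1 + C2*b


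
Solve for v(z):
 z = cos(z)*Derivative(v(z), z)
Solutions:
 v(z) = C1 + Integral(z/cos(z), z)


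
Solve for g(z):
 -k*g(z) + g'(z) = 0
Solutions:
 g(z) = C1*exp(k*z)


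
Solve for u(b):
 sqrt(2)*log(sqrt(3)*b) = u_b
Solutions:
 u(b) = C1 + sqrt(2)*b*log(b) - sqrt(2)*b + sqrt(2)*b*log(3)/2


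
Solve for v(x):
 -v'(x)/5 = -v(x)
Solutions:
 v(x) = C1*exp(5*x)


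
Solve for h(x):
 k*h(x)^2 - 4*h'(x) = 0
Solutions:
 h(x) = -4/(C1 + k*x)


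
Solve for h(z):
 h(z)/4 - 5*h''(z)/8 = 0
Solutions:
 h(z) = C1*exp(-sqrt(10)*z/5) + C2*exp(sqrt(10)*z/5)


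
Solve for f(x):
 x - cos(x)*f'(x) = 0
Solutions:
 f(x) = C1 + Integral(x/cos(x), x)


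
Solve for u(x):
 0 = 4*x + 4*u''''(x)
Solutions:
 u(x) = C1 + C2*x + C3*x^2 + C4*x^3 - x^5/120


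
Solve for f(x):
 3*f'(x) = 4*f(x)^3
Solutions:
 f(x) = -sqrt(6)*sqrt(-1/(C1 + 4*x))/2
 f(x) = sqrt(6)*sqrt(-1/(C1 + 4*x))/2


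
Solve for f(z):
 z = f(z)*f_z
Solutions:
 f(z) = -sqrt(C1 + z^2)
 f(z) = sqrt(C1 + z^2)


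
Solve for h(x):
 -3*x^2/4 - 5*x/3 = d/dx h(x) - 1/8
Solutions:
 h(x) = C1 - x^3/4 - 5*x^2/6 + x/8


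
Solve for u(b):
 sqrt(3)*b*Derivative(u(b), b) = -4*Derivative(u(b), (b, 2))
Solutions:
 u(b) = C1 + C2*erf(sqrt(2)*3^(1/4)*b/4)


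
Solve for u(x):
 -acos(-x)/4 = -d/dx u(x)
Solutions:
 u(x) = C1 + x*acos(-x)/4 + sqrt(1 - x^2)/4


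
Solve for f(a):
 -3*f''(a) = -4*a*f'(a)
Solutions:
 f(a) = C1 + C2*erfi(sqrt(6)*a/3)


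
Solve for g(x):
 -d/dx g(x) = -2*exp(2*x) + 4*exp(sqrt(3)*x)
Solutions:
 g(x) = C1 + exp(2*x) - 4*sqrt(3)*exp(sqrt(3)*x)/3


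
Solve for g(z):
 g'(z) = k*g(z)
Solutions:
 g(z) = C1*exp(k*z)


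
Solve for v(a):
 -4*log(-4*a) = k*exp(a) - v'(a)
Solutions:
 v(a) = C1 + 4*a*log(-a) + 4*a*(-1 + 2*log(2)) + k*exp(a)


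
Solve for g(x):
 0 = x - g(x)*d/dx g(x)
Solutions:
 g(x) = -sqrt(C1 + x^2)
 g(x) = sqrt(C1 + x^2)


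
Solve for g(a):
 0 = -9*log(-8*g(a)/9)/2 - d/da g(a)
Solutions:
 2*Integral(1/(log(-_y) - 2*log(3) + 3*log(2)), (_y, g(a)))/9 = C1 - a


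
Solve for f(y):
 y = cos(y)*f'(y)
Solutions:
 f(y) = C1 + Integral(y/cos(y), y)


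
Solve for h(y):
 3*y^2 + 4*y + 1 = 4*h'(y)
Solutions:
 h(y) = C1 + y^3/4 + y^2/2 + y/4


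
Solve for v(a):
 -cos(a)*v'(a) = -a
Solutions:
 v(a) = C1 + Integral(a/cos(a), a)


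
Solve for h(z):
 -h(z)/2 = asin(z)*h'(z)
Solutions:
 h(z) = C1*exp(-Integral(1/asin(z), z)/2)


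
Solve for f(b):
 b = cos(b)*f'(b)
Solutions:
 f(b) = C1 + Integral(b/cos(b), b)


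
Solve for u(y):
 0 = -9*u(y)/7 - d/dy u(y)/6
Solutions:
 u(y) = C1*exp(-54*y/7)


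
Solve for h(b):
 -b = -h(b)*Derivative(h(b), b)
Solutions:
 h(b) = -sqrt(C1 + b^2)
 h(b) = sqrt(C1 + b^2)


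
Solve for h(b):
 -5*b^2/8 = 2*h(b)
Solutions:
 h(b) = -5*b^2/16


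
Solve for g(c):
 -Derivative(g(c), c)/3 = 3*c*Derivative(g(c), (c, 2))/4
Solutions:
 g(c) = C1 + C2*c^(5/9)


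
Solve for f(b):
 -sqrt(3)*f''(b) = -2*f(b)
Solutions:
 f(b) = C1*exp(-sqrt(2)*3^(3/4)*b/3) + C2*exp(sqrt(2)*3^(3/4)*b/3)


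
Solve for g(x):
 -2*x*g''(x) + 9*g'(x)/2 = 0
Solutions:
 g(x) = C1 + C2*x^(13/4)


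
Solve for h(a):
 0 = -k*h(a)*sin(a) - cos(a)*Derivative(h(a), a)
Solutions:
 h(a) = C1*exp(k*log(cos(a)))


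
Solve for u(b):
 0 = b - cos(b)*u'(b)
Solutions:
 u(b) = C1 + Integral(b/cos(b), b)


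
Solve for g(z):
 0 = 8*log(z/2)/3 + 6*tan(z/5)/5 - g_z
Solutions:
 g(z) = C1 + 8*z*log(z)/3 - 8*z/3 - 8*z*log(2)/3 - 6*log(cos(z/5))


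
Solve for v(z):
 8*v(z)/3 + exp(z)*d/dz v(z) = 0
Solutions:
 v(z) = C1*exp(8*exp(-z)/3)


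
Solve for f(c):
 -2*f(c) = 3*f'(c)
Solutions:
 f(c) = C1*exp(-2*c/3)


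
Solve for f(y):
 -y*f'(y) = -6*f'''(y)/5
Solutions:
 f(y) = C1 + Integral(C2*airyai(5^(1/3)*6^(2/3)*y/6) + C3*airybi(5^(1/3)*6^(2/3)*y/6), y)


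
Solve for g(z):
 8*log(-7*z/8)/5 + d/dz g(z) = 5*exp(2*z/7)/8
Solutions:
 g(z) = C1 - 8*z*log(-z)/5 + 8*z*(-log(7) + 1 + 3*log(2))/5 + 35*exp(2*z/7)/16


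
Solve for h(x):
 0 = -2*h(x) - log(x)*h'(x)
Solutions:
 h(x) = C1*exp(-2*li(x))


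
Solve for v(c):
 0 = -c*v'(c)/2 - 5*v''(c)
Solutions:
 v(c) = C1 + C2*erf(sqrt(5)*c/10)


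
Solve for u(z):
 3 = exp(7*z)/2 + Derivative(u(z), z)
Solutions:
 u(z) = C1 + 3*z - exp(7*z)/14


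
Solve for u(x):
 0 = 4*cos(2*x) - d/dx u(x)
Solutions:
 u(x) = C1 + 2*sin(2*x)


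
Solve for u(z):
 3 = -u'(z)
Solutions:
 u(z) = C1 - 3*z


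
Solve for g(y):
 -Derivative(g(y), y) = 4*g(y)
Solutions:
 g(y) = C1*exp(-4*y)


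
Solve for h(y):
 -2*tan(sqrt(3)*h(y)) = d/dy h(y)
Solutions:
 h(y) = sqrt(3)*(pi - asin(C1*exp(-2*sqrt(3)*y)))/3
 h(y) = sqrt(3)*asin(C1*exp(-2*sqrt(3)*y))/3


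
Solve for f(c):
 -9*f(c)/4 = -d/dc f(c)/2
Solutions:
 f(c) = C1*exp(9*c/2)


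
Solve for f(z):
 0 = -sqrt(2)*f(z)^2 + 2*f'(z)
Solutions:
 f(z) = -2/(C1 + sqrt(2)*z)


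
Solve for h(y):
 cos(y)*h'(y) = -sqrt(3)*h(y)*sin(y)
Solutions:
 h(y) = C1*cos(y)^(sqrt(3))


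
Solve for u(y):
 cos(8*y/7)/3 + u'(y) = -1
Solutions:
 u(y) = C1 - y - 7*sin(8*y/7)/24


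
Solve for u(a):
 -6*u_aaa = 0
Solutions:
 u(a) = C1 + C2*a + C3*a^2


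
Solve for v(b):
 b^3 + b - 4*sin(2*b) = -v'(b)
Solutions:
 v(b) = C1 - b^4/4 - b^2/2 - 2*cos(2*b)


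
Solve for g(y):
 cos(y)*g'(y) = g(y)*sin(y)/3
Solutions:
 g(y) = C1/cos(y)^(1/3)


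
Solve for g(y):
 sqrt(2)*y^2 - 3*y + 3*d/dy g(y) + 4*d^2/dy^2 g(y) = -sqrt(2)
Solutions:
 g(y) = C1 + C2*exp(-3*y/4) - sqrt(2)*y^3/9 + y^2/2 + 4*sqrt(2)*y^2/9 - 41*sqrt(2)*y/27 - 4*y/3


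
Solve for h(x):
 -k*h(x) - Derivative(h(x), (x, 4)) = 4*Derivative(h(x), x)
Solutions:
 h(x) = C1*exp(x*Piecewise((-sqrt(2)*sqrt(-(-2)^(1/3))/2 + sqrt(2*(-2)^(1/3) + 4*sqrt(2)/sqrt(-(-2)^(1/3)))/2, Eq(k, 0)), (-sqrt(2*k/(3*(sqrt(1 - k^3/27) + 1)^(1/3)) + 2*(sqrt(1 - k^3/27) + 1)^(1/3))/2 + sqrt(-2*k/(3*(sqrt(1 - k^3/27) + 1)^(1/3)) - 2*(sqrt(1 - k^3/27) + 1)^(1/3) + 8/sqrt(2*k/(3*(sqrt(1 - k^3/27) + 1)^(1/3)) + 2*(sqrt(1 - k^3/27) + 1)^(1/3)))/2, True))) + C2*exp(x*Piecewise((sqrt(2)*sqrt(-(-2)^(1/3))/2 - sqrt(-4*sqrt(2)/sqrt(-(-2)^(1/3)) + 2*(-2)^(1/3))/2, Eq(k, 0)), (sqrt(2*k/(3*(sqrt(1 - k^3/27) + 1)^(1/3)) + 2*(sqrt(1 - k^3/27) + 1)^(1/3))/2 - sqrt(-2*k/(3*(sqrt(1 - k^3/27) + 1)^(1/3)) - 2*(sqrt(1 - k^3/27) + 1)^(1/3) - 8/sqrt(2*k/(3*(sqrt(1 - k^3/27) + 1)^(1/3)) + 2*(sqrt(1 - k^3/27) + 1)^(1/3)))/2, True))) + C3*exp(x*Piecewise((-sqrt(2*(-2)^(1/3) + 4*sqrt(2)/sqrt(-(-2)^(1/3)))/2 - sqrt(2)*sqrt(-(-2)^(1/3))/2, Eq(k, 0)), (-sqrt(2*k/(3*(sqrt(1 - k^3/27) + 1)^(1/3)) + 2*(sqrt(1 - k^3/27) + 1)^(1/3))/2 - sqrt(-2*k/(3*(sqrt(1 - k^3/27) + 1)^(1/3)) - 2*(sqrt(1 - k^3/27) + 1)^(1/3) + 8/sqrt(2*k/(3*(sqrt(1 - k^3/27) + 1)^(1/3)) + 2*(sqrt(1 - k^3/27) + 1)^(1/3)))/2, True))) + C4*exp(x*Piecewise((sqrt(-4*sqrt(2)/sqrt(-(-2)^(1/3)) + 2*(-2)^(1/3))/2 + sqrt(2)*sqrt(-(-2)^(1/3))/2, Eq(k, 0)), (sqrt(2*k/(3*(sqrt(1 - k^3/27) + 1)^(1/3)) + 2*(sqrt(1 - k^3/27) + 1)^(1/3))/2 + sqrt(-2*k/(3*(sqrt(1 - k^3/27) + 1)^(1/3)) - 2*(sqrt(1 - k^3/27) + 1)^(1/3) - 8/sqrt(2*k/(3*(sqrt(1 - k^3/27) + 1)^(1/3)) + 2*(sqrt(1 - k^3/27) + 1)^(1/3)))/2, True)))


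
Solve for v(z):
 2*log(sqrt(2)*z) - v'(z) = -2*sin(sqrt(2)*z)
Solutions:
 v(z) = C1 + 2*z*log(z) - 2*z + z*log(2) - sqrt(2)*cos(sqrt(2)*z)


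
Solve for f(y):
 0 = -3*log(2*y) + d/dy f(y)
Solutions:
 f(y) = C1 + 3*y*log(y) - 3*y + y*log(8)


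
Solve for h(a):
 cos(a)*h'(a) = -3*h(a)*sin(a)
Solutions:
 h(a) = C1*cos(a)^3


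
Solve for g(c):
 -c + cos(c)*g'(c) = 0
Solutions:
 g(c) = C1 + Integral(c/cos(c), c)


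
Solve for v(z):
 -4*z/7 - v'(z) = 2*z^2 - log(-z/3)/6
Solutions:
 v(z) = C1 - 2*z^3/3 - 2*z^2/7 + z*log(-z)/6 + z*(-log(3) - 1)/6


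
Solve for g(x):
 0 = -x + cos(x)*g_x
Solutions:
 g(x) = C1 + Integral(x/cos(x), x)


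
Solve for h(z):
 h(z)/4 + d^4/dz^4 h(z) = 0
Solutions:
 h(z) = (C1*sin(z/2) + C2*cos(z/2))*exp(-z/2) + (C3*sin(z/2) + C4*cos(z/2))*exp(z/2)


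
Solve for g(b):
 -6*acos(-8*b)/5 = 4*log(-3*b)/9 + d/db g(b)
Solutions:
 g(b) = C1 - 4*b*log(-b)/9 - 6*b*acos(-8*b)/5 - 4*b*log(3)/9 + 4*b/9 - 3*sqrt(1 - 64*b^2)/20


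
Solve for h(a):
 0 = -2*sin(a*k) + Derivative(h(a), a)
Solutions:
 h(a) = C1 - 2*cos(a*k)/k


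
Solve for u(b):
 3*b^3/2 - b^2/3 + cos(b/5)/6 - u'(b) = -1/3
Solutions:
 u(b) = C1 + 3*b^4/8 - b^3/9 + b/3 + 5*sin(b/5)/6


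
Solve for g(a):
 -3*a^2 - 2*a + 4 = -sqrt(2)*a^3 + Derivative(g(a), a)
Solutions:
 g(a) = C1 + sqrt(2)*a^4/4 - a^3 - a^2 + 4*a


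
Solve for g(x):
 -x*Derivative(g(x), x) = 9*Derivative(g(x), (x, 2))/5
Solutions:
 g(x) = C1 + C2*erf(sqrt(10)*x/6)


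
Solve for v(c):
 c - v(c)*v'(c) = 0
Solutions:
 v(c) = -sqrt(C1 + c^2)
 v(c) = sqrt(C1 + c^2)


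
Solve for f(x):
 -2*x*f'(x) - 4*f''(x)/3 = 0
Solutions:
 f(x) = C1 + C2*erf(sqrt(3)*x/2)


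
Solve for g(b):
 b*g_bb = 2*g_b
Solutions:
 g(b) = C1 + C2*b^3


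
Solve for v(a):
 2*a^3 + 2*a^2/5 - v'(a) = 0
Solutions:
 v(a) = C1 + a^4/2 + 2*a^3/15


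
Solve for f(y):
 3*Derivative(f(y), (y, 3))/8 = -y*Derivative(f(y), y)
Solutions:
 f(y) = C1 + Integral(C2*airyai(-2*3^(2/3)*y/3) + C3*airybi(-2*3^(2/3)*y/3), y)


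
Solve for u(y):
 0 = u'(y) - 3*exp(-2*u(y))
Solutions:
 u(y) = log(-sqrt(C1 + 6*y))
 u(y) = log(C1 + 6*y)/2


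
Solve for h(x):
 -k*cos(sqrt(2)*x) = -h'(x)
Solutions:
 h(x) = C1 + sqrt(2)*k*sin(sqrt(2)*x)/2


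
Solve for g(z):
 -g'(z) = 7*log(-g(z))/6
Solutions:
 -li(-g(z)) = C1 - 7*z/6


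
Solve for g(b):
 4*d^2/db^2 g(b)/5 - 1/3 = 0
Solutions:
 g(b) = C1 + C2*b + 5*b^2/24


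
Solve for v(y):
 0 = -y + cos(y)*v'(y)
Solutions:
 v(y) = C1 + Integral(y/cos(y), y)


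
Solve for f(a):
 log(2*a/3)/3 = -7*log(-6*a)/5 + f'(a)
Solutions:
 f(a) = C1 + 26*a*log(a)/15 + a*(-26/15 + log(6144)/15 + log(6) + 7*I*pi/5)


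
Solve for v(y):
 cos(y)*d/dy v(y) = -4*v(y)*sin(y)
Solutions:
 v(y) = C1*cos(y)^4


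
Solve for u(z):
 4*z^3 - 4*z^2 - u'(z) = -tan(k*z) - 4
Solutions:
 u(z) = C1 + z^4 - 4*z^3/3 + 4*z + Piecewise((-log(cos(k*z))/k, Ne(k, 0)), (0, True))


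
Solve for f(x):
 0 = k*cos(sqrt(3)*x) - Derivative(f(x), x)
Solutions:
 f(x) = C1 + sqrt(3)*k*sin(sqrt(3)*x)/3


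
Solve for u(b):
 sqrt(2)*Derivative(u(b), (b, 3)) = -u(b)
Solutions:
 u(b) = C3*exp(-2^(5/6)*b/2) + (C1*sin(2^(5/6)*sqrt(3)*b/4) + C2*cos(2^(5/6)*sqrt(3)*b/4))*exp(2^(5/6)*b/4)


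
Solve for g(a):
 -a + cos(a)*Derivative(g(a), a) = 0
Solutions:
 g(a) = C1 + Integral(a/cos(a), a)


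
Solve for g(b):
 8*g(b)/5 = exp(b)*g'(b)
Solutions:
 g(b) = C1*exp(-8*exp(-b)/5)


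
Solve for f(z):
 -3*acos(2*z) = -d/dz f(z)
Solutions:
 f(z) = C1 + 3*z*acos(2*z) - 3*sqrt(1 - 4*z^2)/2


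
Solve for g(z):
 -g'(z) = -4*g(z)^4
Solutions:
 g(z) = (-1/(C1 + 12*z))^(1/3)
 g(z) = (-1/(C1 + 4*z))^(1/3)*(-3^(2/3) - 3*3^(1/6)*I)/6
 g(z) = (-1/(C1 + 4*z))^(1/3)*(-3^(2/3) + 3*3^(1/6)*I)/6


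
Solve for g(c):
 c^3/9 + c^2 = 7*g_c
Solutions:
 g(c) = C1 + c^4/252 + c^3/21


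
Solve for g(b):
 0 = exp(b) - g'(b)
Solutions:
 g(b) = C1 + exp(b)


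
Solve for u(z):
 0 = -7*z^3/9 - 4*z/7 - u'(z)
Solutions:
 u(z) = C1 - 7*z^4/36 - 2*z^2/7


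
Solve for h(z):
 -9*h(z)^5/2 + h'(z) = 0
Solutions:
 h(z) = -(-1/(C1 + 18*z))^(1/4)
 h(z) = (-1/(C1 + 18*z))^(1/4)
 h(z) = -I*(-1/(C1 + 18*z))^(1/4)
 h(z) = I*(-1/(C1 + 18*z))^(1/4)


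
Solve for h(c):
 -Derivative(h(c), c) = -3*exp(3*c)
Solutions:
 h(c) = C1 + exp(3*c)


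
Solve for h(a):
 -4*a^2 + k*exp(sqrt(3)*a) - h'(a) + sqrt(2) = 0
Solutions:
 h(a) = C1 - 4*a^3/3 + sqrt(2)*a + sqrt(3)*k*exp(sqrt(3)*a)/3


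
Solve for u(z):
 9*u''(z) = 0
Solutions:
 u(z) = C1 + C2*z


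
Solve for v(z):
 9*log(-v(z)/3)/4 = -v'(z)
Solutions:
 4*Integral(1/(log(-_y) - log(3)), (_y, v(z)))/9 = C1 - z


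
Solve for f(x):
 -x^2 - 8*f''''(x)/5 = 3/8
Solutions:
 f(x) = C1 + C2*x + C3*x^2 + C4*x^3 - x^6/576 - 5*x^4/512


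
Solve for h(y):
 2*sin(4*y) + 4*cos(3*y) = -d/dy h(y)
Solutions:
 h(y) = C1 - 4*sin(3*y)/3 + cos(4*y)/2


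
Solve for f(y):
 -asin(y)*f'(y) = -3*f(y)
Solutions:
 f(y) = C1*exp(3*Integral(1/asin(y), y))


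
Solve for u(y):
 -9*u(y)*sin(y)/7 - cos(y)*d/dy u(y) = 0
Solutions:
 u(y) = C1*cos(y)^(9/7)


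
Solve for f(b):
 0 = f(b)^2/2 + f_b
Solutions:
 f(b) = 2/(C1 + b)


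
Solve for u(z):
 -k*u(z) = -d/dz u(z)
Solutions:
 u(z) = C1*exp(k*z)


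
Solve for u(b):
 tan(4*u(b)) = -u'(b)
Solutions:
 u(b) = -asin(C1*exp(-4*b))/4 + pi/4
 u(b) = asin(C1*exp(-4*b))/4


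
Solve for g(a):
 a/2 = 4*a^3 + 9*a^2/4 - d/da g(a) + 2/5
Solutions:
 g(a) = C1 + a^4 + 3*a^3/4 - a^2/4 + 2*a/5


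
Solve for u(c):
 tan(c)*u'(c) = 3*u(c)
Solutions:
 u(c) = C1*sin(c)^3


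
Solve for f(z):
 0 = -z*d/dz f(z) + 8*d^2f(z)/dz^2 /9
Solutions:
 f(z) = C1 + C2*erfi(3*z/4)


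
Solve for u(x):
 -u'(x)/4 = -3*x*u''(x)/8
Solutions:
 u(x) = C1 + C2*x^(5/3)


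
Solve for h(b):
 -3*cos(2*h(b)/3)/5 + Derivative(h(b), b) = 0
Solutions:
 -3*b/5 - 3*log(sin(2*h(b)/3) - 1)/4 + 3*log(sin(2*h(b)/3) + 1)/4 = C1


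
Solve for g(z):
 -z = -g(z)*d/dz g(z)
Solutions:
 g(z) = -sqrt(C1 + z^2)
 g(z) = sqrt(C1 + z^2)


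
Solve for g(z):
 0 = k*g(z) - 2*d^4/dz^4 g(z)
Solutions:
 g(z) = C1*exp(-2^(3/4)*k^(1/4)*z/2) + C2*exp(2^(3/4)*k^(1/4)*z/2) + C3*exp(-2^(3/4)*I*k^(1/4)*z/2) + C4*exp(2^(3/4)*I*k^(1/4)*z/2)


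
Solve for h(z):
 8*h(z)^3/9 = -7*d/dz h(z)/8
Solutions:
 h(z) = -3*sqrt(14)*sqrt(-1/(C1 - 64*z))/2
 h(z) = 3*sqrt(14)*sqrt(-1/(C1 - 64*z))/2


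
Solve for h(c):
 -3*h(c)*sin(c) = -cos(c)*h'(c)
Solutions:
 h(c) = C1/cos(c)^3


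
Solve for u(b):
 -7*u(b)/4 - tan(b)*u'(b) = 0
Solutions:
 u(b) = C1/sin(b)^(7/4)


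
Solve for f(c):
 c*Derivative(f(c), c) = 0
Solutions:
 f(c) = C1


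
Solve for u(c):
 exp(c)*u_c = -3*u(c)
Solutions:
 u(c) = C1*exp(3*exp(-c))


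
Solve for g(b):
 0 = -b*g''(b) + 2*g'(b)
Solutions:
 g(b) = C1 + C2*b^3


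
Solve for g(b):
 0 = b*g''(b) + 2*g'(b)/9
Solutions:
 g(b) = C1 + C2*b^(7/9)


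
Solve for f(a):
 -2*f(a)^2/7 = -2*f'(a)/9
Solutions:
 f(a) = -7/(C1 + 9*a)


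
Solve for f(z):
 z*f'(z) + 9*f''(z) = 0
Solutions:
 f(z) = C1 + C2*erf(sqrt(2)*z/6)


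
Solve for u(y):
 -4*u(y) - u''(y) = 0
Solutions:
 u(y) = C1*sin(2*y) + C2*cos(2*y)


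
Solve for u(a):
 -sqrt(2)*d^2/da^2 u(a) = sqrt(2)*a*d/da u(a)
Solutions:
 u(a) = C1 + C2*erf(sqrt(2)*a/2)


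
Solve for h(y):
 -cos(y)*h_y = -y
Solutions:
 h(y) = C1 + Integral(y/cos(y), y)


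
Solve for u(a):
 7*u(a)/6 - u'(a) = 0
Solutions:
 u(a) = C1*exp(7*a/6)


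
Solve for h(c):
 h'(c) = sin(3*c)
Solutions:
 h(c) = C1 - cos(3*c)/3


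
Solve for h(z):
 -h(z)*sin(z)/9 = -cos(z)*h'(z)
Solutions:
 h(z) = C1/cos(z)^(1/9)


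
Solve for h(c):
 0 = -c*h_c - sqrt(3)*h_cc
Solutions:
 h(c) = C1 + C2*erf(sqrt(2)*3^(3/4)*c/6)


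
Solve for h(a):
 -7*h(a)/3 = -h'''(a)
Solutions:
 h(a) = C3*exp(3^(2/3)*7^(1/3)*a/3) + (C1*sin(3^(1/6)*7^(1/3)*a/2) + C2*cos(3^(1/6)*7^(1/3)*a/2))*exp(-3^(2/3)*7^(1/3)*a/6)


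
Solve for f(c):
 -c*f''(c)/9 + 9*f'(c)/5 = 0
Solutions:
 f(c) = C1 + C2*c^(86/5)


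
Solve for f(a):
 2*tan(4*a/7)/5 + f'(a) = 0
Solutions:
 f(a) = C1 + 7*log(cos(4*a/7))/10


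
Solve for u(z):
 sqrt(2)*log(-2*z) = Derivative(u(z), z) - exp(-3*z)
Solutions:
 u(z) = C1 + sqrt(2)*z*log(-z) + sqrt(2)*z*(-1 + log(2)) - exp(-3*z)/3


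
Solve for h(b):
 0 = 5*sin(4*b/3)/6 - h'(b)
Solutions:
 h(b) = C1 - 5*cos(4*b/3)/8


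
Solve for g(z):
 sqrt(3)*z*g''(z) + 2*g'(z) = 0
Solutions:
 g(z) = C1 + C2*z^(1 - 2*sqrt(3)/3)


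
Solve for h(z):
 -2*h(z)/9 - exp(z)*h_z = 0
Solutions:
 h(z) = C1*exp(2*exp(-z)/9)


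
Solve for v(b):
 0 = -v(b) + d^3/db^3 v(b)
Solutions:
 v(b) = C3*exp(b) + (C1*sin(sqrt(3)*b/2) + C2*cos(sqrt(3)*b/2))*exp(-b/2)


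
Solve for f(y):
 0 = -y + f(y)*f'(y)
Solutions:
 f(y) = -sqrt(C1 + y^2)
 f(y) = sqrt(C1 + y^2)


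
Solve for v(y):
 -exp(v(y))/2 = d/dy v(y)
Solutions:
 v(y) = log(1/(C1 + y)) + log(2)


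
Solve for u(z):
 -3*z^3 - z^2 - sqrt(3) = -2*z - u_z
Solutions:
 u(z) = C1 + 3*z^4/4 + z^3/3 - z^2 + sqrt(3)*z


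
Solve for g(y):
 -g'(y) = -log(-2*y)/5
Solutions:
 g(y) = C1 + y*log(-y)/5 + y*(-1 + log(2))/5


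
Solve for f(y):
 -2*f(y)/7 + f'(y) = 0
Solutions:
 f(y) = C1*exp(2*y/7)


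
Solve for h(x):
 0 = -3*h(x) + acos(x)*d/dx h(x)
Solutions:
 h(x) = C1*exp(3*Integral(1/acos(x), x))


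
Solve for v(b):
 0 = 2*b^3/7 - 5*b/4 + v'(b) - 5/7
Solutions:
 v(b) = C1 - b^4/14 + 5*b^2/8 + 5*b/7


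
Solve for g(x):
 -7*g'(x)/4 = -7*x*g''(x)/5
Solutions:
 g(x) = C1 + C2*x^(9/4)


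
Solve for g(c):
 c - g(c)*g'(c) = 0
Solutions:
 g(c) = -sqrt(C1 + c^2)
 g(c) = sqrt(C1 + c^2)


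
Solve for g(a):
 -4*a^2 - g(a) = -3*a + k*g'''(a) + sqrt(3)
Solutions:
 g(a) = C1*exp(a*(-1/k)^(1/3)) + C2*exp(a*(-1/k)^(1/3)*(-1 + sqrt(3)*I)/2) + C3*exp(-a*(-1/k)^(1/3)*(1 + sqrt(3)*I)/2) - 4*a^2 + 3*a - sqrt(3)


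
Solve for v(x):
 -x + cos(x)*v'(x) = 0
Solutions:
 v(x) = C1 + Integral(x/cos(x), x)
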